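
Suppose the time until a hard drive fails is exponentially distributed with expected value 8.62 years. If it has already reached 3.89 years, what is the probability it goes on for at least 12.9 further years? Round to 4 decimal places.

The rate is λ = 1/8.62 = 0.116009 per year.
By the memoryless property, P(X > 3.89+12.9 | X > 3.89) = P(X > 12.9).
P(X > 12.9) = e^(−1.4965) ≈ 0.2239.

0.2239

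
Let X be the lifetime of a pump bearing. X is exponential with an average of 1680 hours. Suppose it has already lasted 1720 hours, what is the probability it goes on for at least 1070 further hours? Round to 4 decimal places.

The rate is λ = 1/1680 = 0.000595238 per hour.
P(X > s+t | X > s) = e^(−λ(s+t))/e^(−λs) = e^(−λt), independent of s = 1720.
P(X > 1070) = e^(−0.6369) ≈ 0.5289.

0.5289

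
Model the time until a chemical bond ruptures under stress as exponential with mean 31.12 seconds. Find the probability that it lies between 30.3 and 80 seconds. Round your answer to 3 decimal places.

The rate is λ = 1/31.12 = 0.0321337 per second.
P(30.3 < X < 80) = e^(−λ·30.3) − e^(−λ·80) = 0.37770 − 0.07648 ≈ 0.301.

0.301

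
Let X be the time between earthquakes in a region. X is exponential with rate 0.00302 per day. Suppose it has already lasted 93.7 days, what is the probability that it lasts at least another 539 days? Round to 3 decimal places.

0.196

By the memoryless property, P(X > 93.7+539 | X > 93.7) = P(X > 539).
P(X > 539) = e^(−1.6278) ≈ 0.196.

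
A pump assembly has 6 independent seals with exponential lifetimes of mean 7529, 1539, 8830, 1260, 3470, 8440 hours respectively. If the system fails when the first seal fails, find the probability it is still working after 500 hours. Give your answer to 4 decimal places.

The first failure time is exponential with rate Σλ_i = 1/7529 + 1/1539 + 1/8830 + 1/1260 + 1/3470 + 1/8440 = 0.00209616 per hour.
P(min > 500) = e^(−0.00209616·500) = e^(−1.0481) ≈ 0.3506.

0.3506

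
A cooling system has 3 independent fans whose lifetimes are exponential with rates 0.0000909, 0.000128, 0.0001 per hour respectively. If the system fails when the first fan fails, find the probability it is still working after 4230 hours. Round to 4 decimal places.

0.2595

The time to first failure is exponential with rate Σλ = 0.0000909 + 0.000128 + 0.0001 = 0.0003189.
P(min > 4230) = e^(−0.0003189·4230) = e^(−1.3489) ≈ 0.2595.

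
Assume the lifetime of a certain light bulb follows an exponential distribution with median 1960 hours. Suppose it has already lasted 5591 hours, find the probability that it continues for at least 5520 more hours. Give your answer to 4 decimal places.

0.1420

For an exponential, median = ln(2)/λ, so λ = ln 2 / 1960 = 0.000353647 per hour.
By the memoryless property, P(X > 5591+5520 | X > 5591) = P(X > 5520).
P(X > 5520) = e^(−1.9521) ≈ 0.1420.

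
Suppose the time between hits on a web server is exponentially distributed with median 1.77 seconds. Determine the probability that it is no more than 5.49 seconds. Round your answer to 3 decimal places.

0.884

For an exponential, median = ln(2)/λ, so λ = ln 2 / 1.77 = 0.391609 per second.
P(X ≤ 5.49) = 1 − e^(−λ·5.49) = 1 − e^(−2.1499) ≈ 0.884.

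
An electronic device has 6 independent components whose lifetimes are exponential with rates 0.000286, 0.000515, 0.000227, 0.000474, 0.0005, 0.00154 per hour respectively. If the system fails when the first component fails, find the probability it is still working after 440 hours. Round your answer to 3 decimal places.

The time to first failure is exponential with rate Σλ = 0.000286 + 0.000515 + 0.000227 + 0.000474 + 0.0005 + 0.00154 = 0.003542.
P(min > 440) = e^(−0.003542·440) = e^(−1.5585) ≈ 0.210.

0.210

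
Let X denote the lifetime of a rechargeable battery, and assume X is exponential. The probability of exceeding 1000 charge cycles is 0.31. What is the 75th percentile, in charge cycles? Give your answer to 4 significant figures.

1184

e^(−λ·1000) = 0.31 ⇒ λ = −ln(0.31)/1000 = 0.00117118.
75th percentile: 1 − e^(−λt) = 0.75, t = −ln(0.25)/λ = 1183.67 charge cycles.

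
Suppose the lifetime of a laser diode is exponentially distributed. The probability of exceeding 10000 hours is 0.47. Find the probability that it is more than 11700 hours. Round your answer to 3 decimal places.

0.413

e^(−λ·10000) = 0.47 ⇒ λ = −ln(0.47)/10000 = 0.0000755023.
P(X > 11700) = e^(−0.0000755023·11700) = e^(−0.88338) ≈ 0.413.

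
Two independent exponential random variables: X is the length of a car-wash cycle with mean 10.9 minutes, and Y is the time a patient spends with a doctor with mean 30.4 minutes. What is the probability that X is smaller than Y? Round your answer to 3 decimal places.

λ_1 = 1/10.9 = 0.0917431, λ_2 = 1/30.4 = 0.0328947.
For independent exponentials, P(X < Y) = λ_1/(λ_1+λ_2) = 0.0917431/0.124638 ≈ 0.736.

0.736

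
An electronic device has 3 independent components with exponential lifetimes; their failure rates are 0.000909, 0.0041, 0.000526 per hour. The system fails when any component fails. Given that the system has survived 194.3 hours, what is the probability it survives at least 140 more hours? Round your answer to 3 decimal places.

0.461

Time to first failure ~ Exp(Σλ) with Σλ = 0.005535.
By memorylessness, P(T > 194.3+140 | T > 194.3) = P(T > 140) = e^(−0.005535·140) ≈ 0.461.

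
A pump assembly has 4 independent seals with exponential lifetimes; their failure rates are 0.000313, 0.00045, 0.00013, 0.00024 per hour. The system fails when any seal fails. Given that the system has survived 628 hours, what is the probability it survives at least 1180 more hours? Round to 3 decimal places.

Time to first failure ~ Exp(Σλ) with Σλ = 0.001133.
By memorylessness, P(T > 628+1180 | T > 628) = P(T > 1180) = e^(−0.001133·1180) ≈ 0.263.

0.263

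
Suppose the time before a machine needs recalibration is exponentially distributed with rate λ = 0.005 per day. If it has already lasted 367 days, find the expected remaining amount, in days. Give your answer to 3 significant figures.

200

By memorylessness, the remaining amount past any threshold is again Exp(λ) with mean 1/λ = 200 days.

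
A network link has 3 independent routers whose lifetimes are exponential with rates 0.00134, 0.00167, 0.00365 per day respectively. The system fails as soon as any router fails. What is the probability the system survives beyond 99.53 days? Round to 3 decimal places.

The time to first failure is exponential with rate Σλ = 0.00134 + 0.00167 + 0.00365 = 0.00666.
P(min > 99.53) = e^(−0.00666·99.53) = e^(−0.66287) ≈ 0.515.

0.515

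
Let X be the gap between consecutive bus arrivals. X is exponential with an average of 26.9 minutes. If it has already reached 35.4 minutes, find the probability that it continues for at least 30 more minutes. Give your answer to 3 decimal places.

The rate is λ = 1/26.9 = 0.0371747 per minute.
P(X > s+t | X > s) = e^(−λ(s+t))/e^(−λs) = e^(−λt), independent of s = 35.4.
P(X > 30) = e^(−1.1152) ≈ 0.328.

0.328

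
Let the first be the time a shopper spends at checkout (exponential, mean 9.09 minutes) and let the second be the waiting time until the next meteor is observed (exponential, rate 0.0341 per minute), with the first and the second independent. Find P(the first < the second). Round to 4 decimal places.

λ_1 = 1/9.09 = 0.110011, λ_2 = 0.0341.
For independent exponentials, P(the first < the second) = λ_1/(λ_1+λ_2) = 0.110011/0.144111 ≈ 0.7634.

0.7634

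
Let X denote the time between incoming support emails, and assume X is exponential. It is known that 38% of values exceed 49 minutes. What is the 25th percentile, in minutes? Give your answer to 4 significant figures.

e^(−λ·49) = 0.38 ⇒ λ = −ln(0.38)/49 = 0.0197466.
25th percentile: 1 − e^(−λt) = 0.25, t = −ln(0.75)/λ = 14.5687 minutes.

14.57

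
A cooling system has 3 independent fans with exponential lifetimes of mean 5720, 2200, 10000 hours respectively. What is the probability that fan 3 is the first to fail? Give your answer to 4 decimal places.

0.1371

Rates: λ_i = 1/mean_i → 0.000174825, 0.000454545, 0.0001; Σλ = 0.000729371.
P(fan 3 first) = λ_3/Σλ = 0.0001/0.000729371 ≈ 0.1371.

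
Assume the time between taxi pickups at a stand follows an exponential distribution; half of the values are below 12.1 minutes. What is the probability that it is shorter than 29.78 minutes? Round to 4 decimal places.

For an exponential, median = ln(2)/λ, so λ = ln 2 / 12.1 = 0.0572849 per minute.
P(X ≤ 29.78) = 1 − e^(−λ·29.78) = 1 − e^(−1.7059) ≈ 0.8184.

0.8184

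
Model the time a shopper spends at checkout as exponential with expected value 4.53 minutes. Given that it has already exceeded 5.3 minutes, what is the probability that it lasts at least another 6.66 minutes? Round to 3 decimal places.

The rate is λ = 1/4.53 = 0.220751 per minute.
P(X > s+t | X > s) = e^(−λ(s+t))/e^(−λs) = e^(−λt), independent of s = 5.3.
P(X > 6.66) = e^(−1.4702) ≈ 0.230.

0.230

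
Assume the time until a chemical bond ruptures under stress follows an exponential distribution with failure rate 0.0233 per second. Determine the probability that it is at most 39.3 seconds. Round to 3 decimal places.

0.600

P(X ≤ 39.3) = 1 − e^(−λ·39.3) = 1 − e^(−0.91569) ≈ 0.600.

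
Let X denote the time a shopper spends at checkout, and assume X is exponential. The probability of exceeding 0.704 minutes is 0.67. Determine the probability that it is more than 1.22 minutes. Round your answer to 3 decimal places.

e^(−λ·0.704) = 0.67 ⇒ λ = −ln(0.67)/0.704 = 0.56886.
P(X > 1.22) = e^(−0.56886·1.22) = e^(−0.69401) ≈ 0.500.

0.500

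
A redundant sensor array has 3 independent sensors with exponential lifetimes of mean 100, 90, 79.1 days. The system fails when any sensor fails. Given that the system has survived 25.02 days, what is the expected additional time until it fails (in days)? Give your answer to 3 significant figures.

First-failure rate Σλ = 1/100 + 1/90 + 1/79.1 = 0.0337533.
By memorylessness the expected residual is 1/Σλ = 29.6267 days, regardless of the 25.02 already elapsed.

29.6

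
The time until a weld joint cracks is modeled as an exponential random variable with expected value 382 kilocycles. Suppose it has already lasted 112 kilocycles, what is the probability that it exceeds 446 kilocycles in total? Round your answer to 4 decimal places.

The rate is λ = 1/382 = 0.0026178 per kilocycle.
P(X > s+t | X > s) = e^(−λ(s+t))/e^(−λs) = e^(−λt), independent of s = 112.
P(X > 334) = e^(−0.87435) ≈ 0.4171.

0.4171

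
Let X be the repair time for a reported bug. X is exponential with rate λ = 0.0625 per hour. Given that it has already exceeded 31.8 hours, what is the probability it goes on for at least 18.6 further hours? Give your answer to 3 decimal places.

0.313

The exponential is memoryless, so the remaining time is again Exp(λ): the condition X > 31.8 is irrelevant.
P(X > 18.6) = e^(−1.1625) ≈ 0.313.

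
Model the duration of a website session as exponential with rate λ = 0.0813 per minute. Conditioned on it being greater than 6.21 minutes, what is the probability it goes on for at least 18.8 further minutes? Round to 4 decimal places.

The exponential is memoryless, so the remaining time is again Exp(λ): the condition X > 6.21 is irrelevant.
P(X > 18.8) = e^(−1.5284) ≈ 0.2169.

0.2169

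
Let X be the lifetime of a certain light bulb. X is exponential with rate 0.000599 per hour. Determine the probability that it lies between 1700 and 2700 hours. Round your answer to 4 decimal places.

0.1628

P(1700 < X < 2700) = e^(−λ·1700) − e^(−λ·2700) = 0.36121 − 0.19843 ≈ 0.1628.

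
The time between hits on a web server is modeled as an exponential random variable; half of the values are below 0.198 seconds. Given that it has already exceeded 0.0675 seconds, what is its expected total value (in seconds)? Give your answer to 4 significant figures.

For an exponential, median = ln(2)/λ, so λ = ln 2 / 0.198 = 3.50074 per second.
By memorylessness, E[X | X > 0.0675] = 0.0675 + 1/λ = 0.0675 + 0.285654 = 0.353154 seconds.

0.3532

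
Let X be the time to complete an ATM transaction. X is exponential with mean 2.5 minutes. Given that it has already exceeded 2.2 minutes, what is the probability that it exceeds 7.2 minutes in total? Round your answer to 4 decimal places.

The rate is λ = 1/2.5 = 0.4 per minute.
By the memoryless property, P(X > 2.2+5 | X > 2.2) = P(X > 5).
P(X > 5) = e^(−2) ≈ 0.1353.

0.1353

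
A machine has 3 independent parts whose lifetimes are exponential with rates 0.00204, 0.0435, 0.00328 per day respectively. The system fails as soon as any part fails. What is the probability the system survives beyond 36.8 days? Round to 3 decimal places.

0.166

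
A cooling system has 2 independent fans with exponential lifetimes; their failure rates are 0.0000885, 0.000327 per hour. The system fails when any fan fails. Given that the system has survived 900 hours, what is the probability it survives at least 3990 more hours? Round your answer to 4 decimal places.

Time to first failure ~ Exp(Σλ) with Σλ = 0.0004155.
By memorylessness, P(T > 900+3990 | T > 900) = P(T > 3990) = e^(−0.0004155·3990) ≈ 0.1905.

0.1905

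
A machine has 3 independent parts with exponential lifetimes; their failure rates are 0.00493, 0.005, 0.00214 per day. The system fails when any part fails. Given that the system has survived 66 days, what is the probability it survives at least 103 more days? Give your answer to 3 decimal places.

Time to first failure ~ Exp(Σλ) with Σλ = 0.01207.
By memorylessness, P(T > 66+103 | T > 66) = P(T > 103) = e^(−0.01207·103) ≈ 0.288.

0.288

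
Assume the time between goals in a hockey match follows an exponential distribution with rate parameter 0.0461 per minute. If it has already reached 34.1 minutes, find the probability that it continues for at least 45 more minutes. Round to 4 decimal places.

The exponential is memoryless, so the remaining time is again Exp(λ): the condition X > 34.1 is irrelevant.
P(X > 45) = e^(−2.0745) ≈ 0.1256.

0.1256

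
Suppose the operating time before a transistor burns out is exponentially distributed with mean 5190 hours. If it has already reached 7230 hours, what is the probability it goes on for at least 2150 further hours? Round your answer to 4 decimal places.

The rate is λ = 1/5190 = 0.000192678 per hour.
By the memoryless property, P(X > 7230+2150 | X > 7230) = P(X > 2150).
P(X > 2150) = e^(−0.41426) ≈ 0.6608.

0.6608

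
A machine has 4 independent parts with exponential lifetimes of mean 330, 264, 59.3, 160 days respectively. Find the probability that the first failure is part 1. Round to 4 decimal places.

0.1012

Rates: λ_i = 1/mean_i → 0.0030303, 0.00378788, 0.0168634, 0.00625; Σλ = 0.0299316.
P(part 1 first) = λ_1/Σλ = 0.0030303/0.0299316 ≈ 0.1012.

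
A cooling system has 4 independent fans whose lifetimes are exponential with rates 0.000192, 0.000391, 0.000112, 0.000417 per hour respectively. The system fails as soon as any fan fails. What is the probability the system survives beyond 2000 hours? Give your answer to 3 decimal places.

0.108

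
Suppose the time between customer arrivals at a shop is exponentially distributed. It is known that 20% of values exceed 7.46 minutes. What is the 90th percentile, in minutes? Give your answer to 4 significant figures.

10.67

e^(−λ·7.46) = 0.20 ⇒ λ = −ln(0.20)/7.46 = 0.215742.
90th percentile: 1 − e^(−λt) = 0.9, t = −ln(0.1)/λ = 10.6728 minutes.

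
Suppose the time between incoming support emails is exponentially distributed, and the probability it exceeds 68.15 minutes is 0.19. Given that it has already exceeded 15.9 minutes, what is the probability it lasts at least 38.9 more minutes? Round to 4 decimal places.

From e^(−λ·68.15) = 0.19, λ = −ln(0.19)/68.15 = 0.0243688.
Memoryless: P(X > 15.9+38.9 | X > 15.9) = P(X > 38.9) = e^(−0.0243688·38.9) ≈ 0.3875.

0.3875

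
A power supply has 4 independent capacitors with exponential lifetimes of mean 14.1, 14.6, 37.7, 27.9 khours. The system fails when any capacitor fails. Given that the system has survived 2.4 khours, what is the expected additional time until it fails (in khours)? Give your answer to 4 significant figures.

4.956

First-failure rate Σλ = 1/14.1 + 1/14.6 + 1/37.7 + 1/27.9 = 0.201783.
By memorylessness the expected residual is 1/Σλ = 4.95583 khours, regardless of the 2.4 already elapsed.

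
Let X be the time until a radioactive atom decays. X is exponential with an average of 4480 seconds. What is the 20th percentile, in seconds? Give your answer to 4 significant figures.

999.7

The rate is λ = 1/4480 = 0.000223214 per second.
Set 1 − e^(−λt) = 0.2, so t = −ln(0.8)/λ = 0.22314/0.000223214 ≈ 999.683 seconds.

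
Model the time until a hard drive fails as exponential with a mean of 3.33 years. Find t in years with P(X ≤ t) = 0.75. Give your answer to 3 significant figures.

4.62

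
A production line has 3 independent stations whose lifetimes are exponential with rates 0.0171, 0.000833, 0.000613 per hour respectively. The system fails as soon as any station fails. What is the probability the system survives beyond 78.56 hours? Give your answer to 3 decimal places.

The time to first failure is exponential with rate Σλ = 0.0171 + 0.000833 + 0.000613 = 0.018546.
P(min > 78.56) = e^(−0.018546·78.56) = e^(−1.457) ≈ 0.233.

0.233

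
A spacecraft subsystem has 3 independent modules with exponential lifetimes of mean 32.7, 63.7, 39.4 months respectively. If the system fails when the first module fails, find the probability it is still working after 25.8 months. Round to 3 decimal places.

0.157

The first failure time is exponential with rate Σλ_i = 1/32.7 + 1/63.7 + 1/39.4 = 0.0716603 per month.
P(min > 25.8) = e^(−0.0716603·25.8) = e^(−1.8488) ≈ 0.157.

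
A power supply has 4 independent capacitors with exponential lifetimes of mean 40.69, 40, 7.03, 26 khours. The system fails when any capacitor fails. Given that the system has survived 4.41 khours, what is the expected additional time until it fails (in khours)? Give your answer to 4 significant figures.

First-failure rate Σλ = 1/40.69 + 1/40 + 1/7.03 + 1/26 = 0.230285.
By memorylessness the expected residual is 1/Σλ = 4.34244 khours, regardless of the 4.41 already elapsed.

4.342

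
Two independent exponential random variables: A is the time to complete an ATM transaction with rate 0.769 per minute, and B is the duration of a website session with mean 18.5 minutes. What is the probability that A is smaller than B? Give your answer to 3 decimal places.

0.934

λ_1 = 0.769, λ_2 = 1/18.5 = 0.0540541.
For independent exponentials, P(A < B) = λ_1/(λ_1+λ_2) = 0.769/0.823054 ≈ 0.934.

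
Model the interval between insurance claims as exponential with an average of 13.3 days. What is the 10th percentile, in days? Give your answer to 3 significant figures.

1.40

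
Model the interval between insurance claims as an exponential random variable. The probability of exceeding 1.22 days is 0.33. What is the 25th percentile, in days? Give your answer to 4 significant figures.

0.3166

e^(−λ·1.22) = 0.33 ⇒ λ = −ln(0.33)/1.22 = 0.90874.
25th percentile: 1 − e^(−λt) = 0.25, t = −ln(0.75)/λ = 0.316573 days.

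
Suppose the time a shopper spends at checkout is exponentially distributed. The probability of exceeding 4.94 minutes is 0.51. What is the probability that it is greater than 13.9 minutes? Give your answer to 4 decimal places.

0.1504

e^(−λ·4.94) = 0.51 ⇒ λ = −ln(0.51)/4.94 = 0.136305.
P(X > 13.9) = e^(−0.136305·13.9) = e^(−1.8946) ≈ 0.1504.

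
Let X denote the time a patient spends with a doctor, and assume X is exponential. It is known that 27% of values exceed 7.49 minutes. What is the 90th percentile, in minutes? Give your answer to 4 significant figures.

e^(−λ·7.49) = 0.27 ⇒ λ = −ln(0.27)/7.49 = 0.174811.
90th percentile: 1 − e^(−λt) = 0.9, t = −ln(0.1)/λ = 13.1719 minutes.

13.17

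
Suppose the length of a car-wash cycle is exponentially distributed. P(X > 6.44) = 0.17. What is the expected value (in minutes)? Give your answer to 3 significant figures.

3.63

e^(−λ·6.44) = 0.17 ⇒ λ = −ln(0.17)/6.44 = 0.275149.
Mean = 1/λ = 3.6344 minutes.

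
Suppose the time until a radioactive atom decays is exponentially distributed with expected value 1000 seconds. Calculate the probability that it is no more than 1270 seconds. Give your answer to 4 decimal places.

The rate is λ = 1/1000 = 0.001 per second.
P(X ≤ 1270) = 1 − e^(−λ·1270) = 1 − e^(−1.27) ≈ 0.7192.

0.7192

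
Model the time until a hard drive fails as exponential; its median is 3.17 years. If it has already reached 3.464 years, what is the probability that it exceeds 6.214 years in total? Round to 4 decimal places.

For an exponential, median = ln(2)/λ, so λ = ln 2 / 3.17 = 0.218658 per year.
P(X > s+t | X > s) = e^(−λ(s+t))/e^(−λs) = e^(−λt), independent of s = 3.464.
P(X > 2.75) = e^(−0.60131) ≈ 0.5481.

0.5481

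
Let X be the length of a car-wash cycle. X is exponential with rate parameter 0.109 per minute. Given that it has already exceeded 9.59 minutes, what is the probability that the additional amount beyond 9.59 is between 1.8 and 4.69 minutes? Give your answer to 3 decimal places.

0.222

Memoryless: the residual past 9.59 is again Exp(λ).
P(1.8 < residual < 4.69) = e^(−λ·1.8) − e^(−λ·4.69) = 0.82185 − 0.59977 ≈ 0.222.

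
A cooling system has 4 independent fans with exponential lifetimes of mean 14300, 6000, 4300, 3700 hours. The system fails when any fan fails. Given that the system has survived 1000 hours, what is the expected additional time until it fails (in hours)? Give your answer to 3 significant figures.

First-failure rate Σλ = 1/14300 + 1/6000 + 1/4300 + 1/3700 = 0.000739425.
By memorylessness the expected residual is 1/Σλ = 1352.4 hours, regardless of the 1000 already elapsed.

1350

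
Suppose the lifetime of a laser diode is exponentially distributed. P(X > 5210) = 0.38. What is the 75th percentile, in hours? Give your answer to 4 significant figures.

7465

e^(−λ·5210) = 0.38 ⇒ λ = −ln(0.38)/5210 = 0.000185717.
75th percentile: 1 − e^(−λt) = 0.75, t = −ln(0.25)/λ = 7464.56 hours.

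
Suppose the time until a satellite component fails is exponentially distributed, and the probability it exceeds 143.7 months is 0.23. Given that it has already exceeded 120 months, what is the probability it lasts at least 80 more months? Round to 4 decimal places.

From e^(−λ·143.7) = 0.23, λ = −ln(0.23)/143.7 = 0.0102274.
Memoryless: P(X > 120+80 | X > 120) = P(X > 80) = e^(−0.0102274·80) ≈ 0.4412.

0.4412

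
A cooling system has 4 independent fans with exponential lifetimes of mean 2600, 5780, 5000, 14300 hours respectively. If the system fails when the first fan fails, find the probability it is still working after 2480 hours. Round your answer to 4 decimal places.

The first failure time is exponential with rate Σλ_i = 1/2600 + 1/5780 + 1/5000 + 1/14300 = 0.000827556 per hour.
P(min > 2480) = e^(−0.000827556·2480) = e^(−2.0523) ≈ 0.1284.

0.1284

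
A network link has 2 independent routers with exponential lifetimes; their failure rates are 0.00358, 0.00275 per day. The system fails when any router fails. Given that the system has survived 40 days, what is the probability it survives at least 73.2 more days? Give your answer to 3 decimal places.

0.629

Time to first failure ~ Exp(Σλ) with Σλ = 0.00633.
By memorylessness, P(T > 40+73.2 | T > 40) = P(T > 73.2) = e^(−0.00633·73.2) ≈ 0.629.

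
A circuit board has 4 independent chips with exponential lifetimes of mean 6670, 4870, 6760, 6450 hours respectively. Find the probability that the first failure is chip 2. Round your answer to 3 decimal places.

0.312

Rates: λ_i = 1/mean_i → 0.000149925, 0.000205339, 0.000147929, 0.000155039; Σλ = 0.000658232.
P(chip 2 first) = λ_2/Σλ = 0.000205339/0.000658232 ≈ 0.312.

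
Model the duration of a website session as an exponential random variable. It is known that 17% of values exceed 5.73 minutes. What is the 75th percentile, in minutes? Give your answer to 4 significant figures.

e^(−λ·5.73) = 0.17 ⇒ λ = −ln(0.17)/5.73 = 0.309242.
75th percentile: 1 − e^(−λt) = 0.75, t = −ln(0.25)/λ = 4.48288 minutes.

4.483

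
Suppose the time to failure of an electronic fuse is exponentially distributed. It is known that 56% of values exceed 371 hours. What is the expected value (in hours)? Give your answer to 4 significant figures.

e^(−λ·371) = 0.56 ⇒ λ = −ln(0.56)/371 = 0.00156285.
Mean = 1/λ = 639.855 hours.

639.9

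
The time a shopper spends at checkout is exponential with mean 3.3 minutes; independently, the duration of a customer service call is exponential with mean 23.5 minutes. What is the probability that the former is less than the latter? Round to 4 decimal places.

λ_1 = 1/3.3 = 0.30303, λ_2 = 1/23.5 = 0.0425532.
For independent exponentials, P(the former < the latter) = λ_1/(λ_1+λ_2) = 0.30303/0.345583 ≈ 0.8769.

0.8769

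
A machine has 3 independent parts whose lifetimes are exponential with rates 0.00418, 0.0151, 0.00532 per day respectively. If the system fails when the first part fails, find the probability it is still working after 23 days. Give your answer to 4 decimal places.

0.5679

The time to first failure is exponential with rate Σλ = 0.00418 + 0.0151 + 0.00532 = 0.0246.
P(min > 23) = e^(−0.0246·23) = e^(−0.5658) ≈ 0.5679.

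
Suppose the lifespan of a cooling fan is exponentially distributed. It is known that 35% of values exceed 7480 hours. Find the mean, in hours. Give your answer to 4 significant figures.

7125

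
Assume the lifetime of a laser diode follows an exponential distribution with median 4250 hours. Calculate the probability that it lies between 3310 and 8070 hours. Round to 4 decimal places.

For an exponential, median = ln(2)/λ, so λ = ln 2 / 4250 = 0.000163093 per hour.
P(3310 < X < 8070) = e^(−λ·3310) − e^(−λ·8070) = 0.58284 − 0.26816 ≈ 0.3147.

0.3147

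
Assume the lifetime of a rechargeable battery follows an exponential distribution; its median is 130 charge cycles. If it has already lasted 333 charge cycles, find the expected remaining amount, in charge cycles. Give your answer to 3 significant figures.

For an exponential, median = ln(2)/λ, so λ = ln 2 / 130 = 0.0053319 per charge cycle.
By memorylessness, the remaining amount past any threshold is again Exp(λ) with mean 1/λ = 187.55 charge cycles.

188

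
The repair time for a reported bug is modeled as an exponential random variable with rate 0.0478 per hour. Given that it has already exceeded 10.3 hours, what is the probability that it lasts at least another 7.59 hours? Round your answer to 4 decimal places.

0.6957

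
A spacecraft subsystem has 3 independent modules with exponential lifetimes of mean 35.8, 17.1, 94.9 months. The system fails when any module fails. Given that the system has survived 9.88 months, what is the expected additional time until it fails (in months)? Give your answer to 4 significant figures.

10.31

First-failure rate Σλ = 1/35.8 + 1/17.1 + 1/94.9 = 0.0969499.
By memorylessness the expected residual is 1/Σλ = 10.3146 months, regardless of the 9.88 already elapsed.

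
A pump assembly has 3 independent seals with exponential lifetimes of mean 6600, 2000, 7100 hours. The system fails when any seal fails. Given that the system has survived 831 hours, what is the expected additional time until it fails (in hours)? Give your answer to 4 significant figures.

1262

First-failure rate Σλ = 1/6600 + 1/2000 + 1/7100 = 0.00079236.
By memorylessness the expected residual is 1/Σλ = 1262.05 hours, regardless of the 831 already elapsed.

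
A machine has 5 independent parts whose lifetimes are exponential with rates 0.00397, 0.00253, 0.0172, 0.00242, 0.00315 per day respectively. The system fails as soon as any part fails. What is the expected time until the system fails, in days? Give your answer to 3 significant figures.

The time to first failure is exponential with rate Σλ = 0.00397 + 0.00253 + 0.0172 + 0.00242 + 0.00315 = 0.02927.
E[min] = 1/Σλ = 1/0.02927 = 34.1647 days.

34.2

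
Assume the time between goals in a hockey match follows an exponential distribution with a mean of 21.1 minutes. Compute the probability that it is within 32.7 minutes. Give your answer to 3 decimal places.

0.788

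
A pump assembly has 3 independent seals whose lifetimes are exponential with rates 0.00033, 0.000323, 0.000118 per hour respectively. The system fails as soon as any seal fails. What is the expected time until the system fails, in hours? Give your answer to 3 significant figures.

The time to first failure is exponential with rate Σλ = 0.00033 + 0.000323 + 0.000118 = 0.000771.
E[min] = 1/Σλ = 1/0.000771 = 1297.02 hours.

1300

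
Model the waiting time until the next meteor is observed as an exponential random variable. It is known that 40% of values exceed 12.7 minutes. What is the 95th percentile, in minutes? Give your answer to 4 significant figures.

41.52

e^(−λ·12.7) = 0.40 ⇒ λ = −ln(0.40)/12.7 = 0.0721489.
95th percentile: 1 − e^(−λt) = 0.95, t = −ln(0.05)/λ = 41.5215 minutes.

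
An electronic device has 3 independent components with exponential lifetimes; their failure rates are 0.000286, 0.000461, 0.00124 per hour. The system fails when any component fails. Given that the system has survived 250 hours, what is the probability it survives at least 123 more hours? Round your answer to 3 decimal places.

0.783

Time to first failure ~ Exp(Σλ) with Σλ = 0.001987.
By memorylessness, P(T > 250+123 | T > 250) = P(T > 123) = e^(−0.001987·123) ≈ 0.783.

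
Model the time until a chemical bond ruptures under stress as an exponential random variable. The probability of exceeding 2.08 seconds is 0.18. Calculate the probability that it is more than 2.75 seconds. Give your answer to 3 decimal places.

0.104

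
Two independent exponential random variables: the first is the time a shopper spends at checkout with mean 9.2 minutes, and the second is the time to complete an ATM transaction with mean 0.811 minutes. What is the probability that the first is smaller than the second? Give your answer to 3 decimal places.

0.081

λ_1 = 1/9.2 = 0.108696, λ_2 = 1/0.811 = 1.23305.
For independent exponentials, P(the first < the second) = λ_1/(λ_1+λ_2) = 0.108696/1.34174 ≈ 0.081.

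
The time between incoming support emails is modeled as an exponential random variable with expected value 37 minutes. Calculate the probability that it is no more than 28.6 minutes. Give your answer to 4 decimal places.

0.5384

The rate is λ = 1/37 = 0.027027 per minute.
P(X ≤ 28.6) = 1 − e^(−λ·28.6) = 1 − e^(−0.77297) ≈ 0.5384.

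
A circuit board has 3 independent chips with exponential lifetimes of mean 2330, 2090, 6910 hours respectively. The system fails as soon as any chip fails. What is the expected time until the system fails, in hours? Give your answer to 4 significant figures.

950.2

The first failure time is exponential with rate Σλ_i = 1/2330 + 1/2090 + 1/6910 = 0.00105237 per hour.
E[min] = 1/Σλ = 1/0.00105237 = 950.235 hours.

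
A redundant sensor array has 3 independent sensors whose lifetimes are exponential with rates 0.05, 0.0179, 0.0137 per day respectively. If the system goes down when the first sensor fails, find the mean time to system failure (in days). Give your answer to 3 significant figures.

The time to first failure is exponential with rate Σλ = 0.05 + 0.0179 + 0.0137 = 0.0816.
E[min] = 1/Σλ = 1/0.0816 = 12.2549 days.

12.3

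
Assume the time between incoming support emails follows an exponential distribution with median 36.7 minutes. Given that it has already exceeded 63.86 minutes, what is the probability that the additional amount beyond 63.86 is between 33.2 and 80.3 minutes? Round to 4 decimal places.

For an exponential, median = ln(2)/λ, so λ = ln 2 / 36.7 = 0.0188868 per minute.
Memoryless: the residual past 63.86 is again Exp(λ).
P(33.2 < residual < 80.3) = e^(−λ·33.2) − e^(−λ·80.3) = 0.53417 − 0.21945 ≈ 0.3147.

0.3147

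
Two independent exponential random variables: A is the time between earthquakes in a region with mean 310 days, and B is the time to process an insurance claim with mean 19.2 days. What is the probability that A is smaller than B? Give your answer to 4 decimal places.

0.0583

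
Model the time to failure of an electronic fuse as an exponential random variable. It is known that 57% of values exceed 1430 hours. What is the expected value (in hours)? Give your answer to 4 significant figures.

2544

e^(−λ·1430) = 0.57 ⇒ λ = −ln(0.57)/1430 = 0.00039309.
Mean = 1/λ = 2543.95 hours.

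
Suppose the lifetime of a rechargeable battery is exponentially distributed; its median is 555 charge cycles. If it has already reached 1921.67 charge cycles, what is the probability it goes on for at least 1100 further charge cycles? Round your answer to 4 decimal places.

0.2531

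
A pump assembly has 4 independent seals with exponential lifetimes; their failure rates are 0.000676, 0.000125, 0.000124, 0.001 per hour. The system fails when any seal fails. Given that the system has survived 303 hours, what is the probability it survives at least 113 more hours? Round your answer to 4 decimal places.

Time to first failure ~ Exp(Σλ) with Σλ = 0.001925.
By memorylessness, P(T > 303+113 | T > 303) = P(T > 113) = e^(−0.001925·113) ≈ 0.8045.

0.8045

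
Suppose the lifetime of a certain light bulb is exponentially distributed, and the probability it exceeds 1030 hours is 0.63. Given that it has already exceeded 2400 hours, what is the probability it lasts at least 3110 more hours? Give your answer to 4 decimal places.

0.2478

From e^(−λ·1030) = 0.63, λ = −ln(0.63)/1030 = 0.000448578.
Memoryless: P(X > 2400+3110 | X > 2400) = P(X > 3110) = e^(−0.000448578·3110) ≈ 0.2478.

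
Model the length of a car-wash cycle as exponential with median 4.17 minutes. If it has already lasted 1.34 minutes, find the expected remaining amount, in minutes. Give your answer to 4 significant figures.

6.016

For an exponential, median = ln(2)/λ, so λ = ln 2 / 4.17 = 0.166222 per minute.
By memorylessness, the remaining amount past any threshold is again Exp(λ) with mean 1/λ = 6.01604 minutes.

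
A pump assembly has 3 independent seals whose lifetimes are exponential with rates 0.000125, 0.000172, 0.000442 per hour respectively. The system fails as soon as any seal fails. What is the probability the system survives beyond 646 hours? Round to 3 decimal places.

The time to first failure is exponential with rate Σλ = 0.000125 + 0.000172 + 0.000442 = 0.000739.
P(min > 646) = e^(−0.000739·646) = e^(−0.47739) ≈ 0.620.

0.620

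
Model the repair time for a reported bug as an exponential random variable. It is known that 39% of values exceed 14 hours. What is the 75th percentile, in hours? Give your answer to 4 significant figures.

e^(−λ·14) = 0.39 ⇒ λ = −ln(0.39)/14 = 0.0672578.
75th percentile: 1 − e^(−λt) = 0.75, t = −ln(0.25)/λ = 20.6117 hours.

20.61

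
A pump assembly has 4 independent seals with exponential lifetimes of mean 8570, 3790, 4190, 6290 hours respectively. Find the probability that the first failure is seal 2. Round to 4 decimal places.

Rates: λ_i = 1/mean_i → 0.000116686, 0.000263852, 0.000238663, 0.000158983; Σλ = 0.000778184.
P(seal 2 first) = λ_2/Σλ = 0.000263852/0.000778184 ≈ 0.3391.

0.3391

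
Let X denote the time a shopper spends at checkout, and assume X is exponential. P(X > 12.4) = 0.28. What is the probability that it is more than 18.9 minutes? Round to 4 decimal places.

e^(−λ·12.4) = 0.28 ⇒ λ = −ln(0.28)/12.4 = 0.102659.
P(X > 18.9) = e^(−0.102659·18.9) = e^(−1.9402) ≈ 0.1437.

0.1437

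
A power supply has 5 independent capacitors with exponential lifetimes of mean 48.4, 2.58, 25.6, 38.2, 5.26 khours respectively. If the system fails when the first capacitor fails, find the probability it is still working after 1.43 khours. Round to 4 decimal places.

The first failure time is exponential with rate Σλ_i = 1/48.4 + 1/2.58 + 1/25.6 + 1/38.2 + 1/5.26 = 0.663613 per khour.
P(min > 1.43) = e^(−0.663613·1.43) = e^(−0.94897) ≈ 0.3871.

0.3871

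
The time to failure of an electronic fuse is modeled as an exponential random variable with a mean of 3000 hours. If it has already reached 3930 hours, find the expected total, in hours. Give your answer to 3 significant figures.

The rate is λ = 1/3000 = 0.000333333 per hour.
By memorylessness, E[X | X > 3930] = 3930 + 1/λ = 3930 + 3000 = 6930 hours.

6930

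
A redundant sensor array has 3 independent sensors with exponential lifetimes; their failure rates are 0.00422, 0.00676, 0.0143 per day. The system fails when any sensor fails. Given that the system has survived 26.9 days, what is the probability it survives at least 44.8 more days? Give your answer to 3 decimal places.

0.322

Time to first failure ~ Exp(Σλ) with Σλ = 0.02528.
By memorylessness, P(T > 26.9+44.8 | T > 26.9) = P(T > 44.8) = e^(−0.02528·44.8) ≈ 0.322.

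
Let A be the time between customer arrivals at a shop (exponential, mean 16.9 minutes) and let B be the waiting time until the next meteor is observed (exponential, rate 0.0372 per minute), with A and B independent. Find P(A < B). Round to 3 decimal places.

λ_1 = 1/16.9 = 0.0591716, λ_2 = 0.0372.
For independent exponentials, P(A < B) = λ_1/(λ_1+λ_2) = 0.0591716/0.0963716 ≈ 0.614.

0.614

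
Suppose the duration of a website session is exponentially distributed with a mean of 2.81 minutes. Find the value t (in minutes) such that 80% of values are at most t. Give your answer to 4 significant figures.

The rate is λ = 1/2.81 = 0.355872 per minute.
Set 1 − e^(−λt) = 0.8, so t = −ln(0.2)/λ = 1.6094/0.355872 ≈ 4.52252 minutes.

4.523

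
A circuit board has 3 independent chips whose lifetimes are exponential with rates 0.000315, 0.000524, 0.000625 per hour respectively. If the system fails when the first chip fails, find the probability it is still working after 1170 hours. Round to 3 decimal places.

0.180

The time to first failure is exponential with rate Σλ = 0.000315 + 0.000524 + 0.000625 = 0.001464.
P(min > 1170) = e^(−0.001464·1170) = e^(−1.7129) ≈ 0.180.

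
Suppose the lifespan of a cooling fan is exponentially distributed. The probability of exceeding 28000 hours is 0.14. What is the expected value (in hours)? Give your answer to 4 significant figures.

14240

e^(−λ·28000) = 0.14 ⇒ λ = −ln(0.14)/28000 = 0.0000702183.
Mean = 1/λ = 14241.3 hours.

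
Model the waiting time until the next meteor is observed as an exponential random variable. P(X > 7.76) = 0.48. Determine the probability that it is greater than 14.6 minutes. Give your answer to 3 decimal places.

e^(−λ·7.76) = 0.48 ⇒ λ = −ln(0.48)/7.76 = 0.0945837.
P(X > 14.6) = e^(−0.0945837·14.6) = e^(−1.3809) ≈ 0.251.

0.251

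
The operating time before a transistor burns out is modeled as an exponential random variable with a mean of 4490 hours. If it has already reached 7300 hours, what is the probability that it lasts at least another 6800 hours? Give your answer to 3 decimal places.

The rate is λ = 1/4490 = 0.000222717 per hour.
P(X > s+t | X > s) = e^(−λ(s+t))/e^(−λs) = e^(−λt), independent of s = 7300.
P(X > 6800) = e^(−1.5145) ≈ 0.220.

0.220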